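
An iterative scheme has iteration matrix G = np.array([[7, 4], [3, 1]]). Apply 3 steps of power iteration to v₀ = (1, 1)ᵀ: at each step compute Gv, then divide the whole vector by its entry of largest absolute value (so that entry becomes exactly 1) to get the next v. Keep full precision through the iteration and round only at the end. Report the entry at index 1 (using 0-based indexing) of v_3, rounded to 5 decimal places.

0.39549

Gv0 = (11.000000, 4.000000); divide by 11.000000 → v1 = (1.000000, 0.363636)
Gv1 = (8.454545, 3.363636); divide by 8.454545 → v2 = (1.000000, 0.397849)
Gv2 = (8.591398, 3.397849); divide by 8.591398 → v3 = (1.000000, 0.395494)
Requested entry of v3: 316/799 = 0.39549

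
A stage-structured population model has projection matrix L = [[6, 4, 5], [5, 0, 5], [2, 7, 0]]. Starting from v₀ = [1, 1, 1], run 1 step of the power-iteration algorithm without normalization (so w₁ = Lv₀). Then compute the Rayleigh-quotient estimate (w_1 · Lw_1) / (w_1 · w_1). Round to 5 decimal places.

w1 = Lv₀ = (6·1 + 4·1 + 5·1; 5·1 + 0·1 + 5·1; 2·1 + 7·1 + 0·1) = (15, 10, 9)
Lw1 = (175, 120, 100)
w1·Lw1 = 15·175 + 10·120 + 9·100 = 4725; w1·w1 = 15·15 + 10·10 + 9·9 = 406
λ ≈ 4725/406 = 11.63793

λ ≈ 11.63793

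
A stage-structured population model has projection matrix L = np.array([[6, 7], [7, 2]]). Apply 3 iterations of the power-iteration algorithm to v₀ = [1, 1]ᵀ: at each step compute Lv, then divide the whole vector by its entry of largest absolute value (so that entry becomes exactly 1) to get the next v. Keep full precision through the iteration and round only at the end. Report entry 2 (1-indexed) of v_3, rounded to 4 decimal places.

Lv0 = (13.00000, 9.00000); divide by 13.00000 → v1 = (1.00000, 0.69231)
Lv1 = (10.84615, 8.38462); divide by 10.84615 → v2 = (1.00000, 0.77305)
Lv2 = (11.41135, 8.54610); divide by 11.41135 → v3 = (1.00000, 0.74891)
Requested entry of v3: 1205/1609 = 0.7489

0.7489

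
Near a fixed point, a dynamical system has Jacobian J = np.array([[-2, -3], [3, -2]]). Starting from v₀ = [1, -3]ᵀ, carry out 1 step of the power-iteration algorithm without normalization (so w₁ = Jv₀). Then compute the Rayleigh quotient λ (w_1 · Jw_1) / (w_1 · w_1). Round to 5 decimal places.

λ ≈ -2.00000

w1 = Jv₀ = ((-2)·1 + (-3)·(-3); 3·1 + (-2)·(-3)) = (7, 9)
Jw1 = (-41, 3)
w1·Jw1 = 7·(-41) + 9·3 = -260; w1·w1 = 7·7 + 9·9 = 130
λ ≈ -260/130 = -2.00000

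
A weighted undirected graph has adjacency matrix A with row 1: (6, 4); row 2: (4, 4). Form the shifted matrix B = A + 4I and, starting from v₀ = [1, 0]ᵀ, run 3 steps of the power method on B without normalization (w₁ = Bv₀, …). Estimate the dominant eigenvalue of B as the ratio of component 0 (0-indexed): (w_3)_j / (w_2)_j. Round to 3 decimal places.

μ ≈ 12.483

B = A + 4I has rows (10, 4); (4, 8)
w1 = Bv₀ = (10·1 + 4·0; 4·1 + 8·0) = (10, 4)
w2 = Bw1 = (10·10 + 4·4; 4·10 + 8·4) = (116, 72)
w3 = Bw2 = (1448, 1040)
Ratio: 1448/116 = 12.483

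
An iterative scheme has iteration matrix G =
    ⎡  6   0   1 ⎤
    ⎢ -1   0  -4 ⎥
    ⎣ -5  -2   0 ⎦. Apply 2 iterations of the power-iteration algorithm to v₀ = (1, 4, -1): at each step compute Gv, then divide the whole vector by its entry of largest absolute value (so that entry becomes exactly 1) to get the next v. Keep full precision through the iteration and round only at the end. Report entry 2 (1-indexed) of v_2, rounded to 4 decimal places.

1.0000

Gv0 = (5.00000, 3.00000, -13.00000); divide by -13.00000 → v1 = (-0.38462, -0.23077, 1.00000)
Gv1 = (-1.30769, -3.61538, 2.38462); divide by -3.61538 → v2 = (0.36170, 1.00000, -0.65957)
Requested entry of v2: 47/47 = 1.0000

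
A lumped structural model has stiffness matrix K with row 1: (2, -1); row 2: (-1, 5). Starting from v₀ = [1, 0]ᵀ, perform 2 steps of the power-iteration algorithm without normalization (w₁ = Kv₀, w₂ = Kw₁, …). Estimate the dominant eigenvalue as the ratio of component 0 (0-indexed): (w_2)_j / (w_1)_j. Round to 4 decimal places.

w1 = Kv₀ = (2·1 + (-1)·0; (-1)·1 + 5·0) = (2, -1)
w2 = Kw1 = (2·2 + (-1)·(-1); (-1)·2 + 5·(-1)) = (5, -7)
Ratio at component: 5 / 2 = 2.5000

λ ≈ 2.5000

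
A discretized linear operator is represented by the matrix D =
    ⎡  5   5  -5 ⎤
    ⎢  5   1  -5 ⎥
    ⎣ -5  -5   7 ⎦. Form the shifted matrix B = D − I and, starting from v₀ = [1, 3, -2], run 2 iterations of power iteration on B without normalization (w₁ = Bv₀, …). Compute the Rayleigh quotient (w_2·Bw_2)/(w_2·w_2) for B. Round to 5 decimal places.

13.69158

B = D − I has rows (4, 5, -5); (5, 0, -5); (-5, -5, 6)
w1 = Bv₀ = (29, 15, -32)
w2 = Bw1 = (351, 305, -412)
Bw2 = (4989, 3815, -5752)
w2·Bw2 = 5284538; w2·w2 = 385970; μ ≈ 5284538/385970 = 13.69158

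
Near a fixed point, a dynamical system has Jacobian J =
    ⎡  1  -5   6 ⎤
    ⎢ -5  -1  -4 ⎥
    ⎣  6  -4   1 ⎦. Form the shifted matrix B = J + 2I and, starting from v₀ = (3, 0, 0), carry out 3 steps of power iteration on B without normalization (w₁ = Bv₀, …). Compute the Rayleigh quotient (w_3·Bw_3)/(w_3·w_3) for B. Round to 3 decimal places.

B = J + 2I has rows (3, -5, 6); (-5, 1, -4); (6, -4, 3)
w1 = Bv₀ = (3·3 + (-5)·0 + 6·0; (-5)·3 + 1·0 + (-4)·0; 6·3 + (-4)·0 + 3·0) = (9, -15, 18)
w2 = Bw1 = (3·9 + (-5)·(-15) + 6·18; (-5)·9 + 1·(-15) + (-4)·18; 6·9 + (-4)·(-15) + 3·18) = (210, -132, 168)
w3 = Bw2 = (2298, -1854, 2292)
Bw3 = (29916, -22512, 28080)
w3·Bw3 = 174843576; w3·w3 = 13971384; μ ≈ 174843576/13971384 = 12.514

12.514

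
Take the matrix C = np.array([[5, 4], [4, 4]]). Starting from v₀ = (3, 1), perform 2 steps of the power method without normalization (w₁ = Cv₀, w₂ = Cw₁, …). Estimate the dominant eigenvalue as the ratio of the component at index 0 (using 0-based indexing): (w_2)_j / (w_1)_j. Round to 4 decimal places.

8.3684

w1 = Cv₀ = (19, 16)
w2 = Cw1 = (159, 140)
Ratio at component: 159 / 19 = 8.3684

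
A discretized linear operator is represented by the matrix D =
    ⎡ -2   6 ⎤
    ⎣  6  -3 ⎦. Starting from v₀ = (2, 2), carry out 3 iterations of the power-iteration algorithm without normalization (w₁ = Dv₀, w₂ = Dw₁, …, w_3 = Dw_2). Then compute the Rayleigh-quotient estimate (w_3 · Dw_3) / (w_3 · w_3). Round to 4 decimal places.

w1 = Dv₀ = ((-2)·2 + 6·2; 6·2 + (-3)·2) = (8, 6)
w2 = Dw1 = ((-2)·8 + 6·6; 6·8 + (-3)·6) = (20, 30)
w3 = Dw2 = (140, 30)
Dw3 = (-100, 750)
w3·Dw3 = 140·(-100) + 30·750 = 8500; w3·w3 = 140·140 + 30·30 = 20500
λ ≈ 8500/20500 = 0.4146

λ ≈ 0.4146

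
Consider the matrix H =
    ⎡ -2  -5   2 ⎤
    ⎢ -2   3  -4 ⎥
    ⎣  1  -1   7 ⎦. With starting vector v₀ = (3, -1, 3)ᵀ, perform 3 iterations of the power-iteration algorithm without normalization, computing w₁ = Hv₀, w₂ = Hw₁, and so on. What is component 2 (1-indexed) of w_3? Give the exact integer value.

w1 = Hv₀ = ((-2)·3 + (-5)·(-1) + 2·3; (-2)·3 + 3·(-1) + (-4)·3; 1·3 + (-1)·(-1) + 7·3) = (5, -21, 25)
w2 = Hw1 = ((-2)·5 + (-5)·(-21) + 2·25; (-2)·5 + 3·(-21) + (-4)·25; 1·5 + (-1)·(-21) + 7·25) = (145, -173, 201)
w3 = Hw2 = (977, -1613, 1725)
The requested component of w3 is -1613.

-1613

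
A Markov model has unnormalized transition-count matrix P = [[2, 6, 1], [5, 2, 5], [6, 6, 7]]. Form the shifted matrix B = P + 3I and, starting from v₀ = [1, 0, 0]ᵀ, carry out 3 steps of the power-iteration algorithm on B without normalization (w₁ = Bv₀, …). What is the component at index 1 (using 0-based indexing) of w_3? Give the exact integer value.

B = P + 3I has rows (5, 6, 1); (5, 5, 5); (6, 6, 10)
w1 = Bv₀ = (5, 5, 6)
w2 = Bw1 = (61, 80, 120)
w3 = Bw2 = (905, 1305, 2046)
Requested component of w3: 1305

1305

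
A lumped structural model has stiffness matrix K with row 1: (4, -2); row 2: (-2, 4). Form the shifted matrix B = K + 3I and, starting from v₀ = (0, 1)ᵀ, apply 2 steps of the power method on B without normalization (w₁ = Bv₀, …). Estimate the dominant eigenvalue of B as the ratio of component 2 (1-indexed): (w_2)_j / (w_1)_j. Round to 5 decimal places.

B = K + 3I has rows (7, -2); (-2, 7)
w1 = Bv₀ = (7·0 + (-2)·1; (-2)·0 + 7·1) = (-2, 7)
w2 = Bw1 = (7·(-2) + (-2)·7; (-2)·(-2) + 7·7) = (-28, 53)
Ratio: 53/7 = 7.57143

μ ≈ 7.57143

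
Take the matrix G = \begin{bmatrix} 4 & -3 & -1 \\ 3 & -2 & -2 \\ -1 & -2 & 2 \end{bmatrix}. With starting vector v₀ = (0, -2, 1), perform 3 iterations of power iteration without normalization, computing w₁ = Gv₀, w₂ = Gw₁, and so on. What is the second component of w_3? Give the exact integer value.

w1 = Gv₀ = (4·0 + (-3)·(-2) + (-1)·1; 3·0 + (-2)·(-2) + (-2)·1; (-1)·0 + (-2)·(-2) + 2·1) = (5, 2, 6)
w2 = Gw1 = (4·5 + (-3)·2 + (-1)·6; 3·5 + (-2)·2 + (-2)·6; (-1)·5 + (-2)·2 + 2·6) = (8, -1, 3)
w3 = Gw2 = (32, 20, 0)
The requested component of w3 is 20.

20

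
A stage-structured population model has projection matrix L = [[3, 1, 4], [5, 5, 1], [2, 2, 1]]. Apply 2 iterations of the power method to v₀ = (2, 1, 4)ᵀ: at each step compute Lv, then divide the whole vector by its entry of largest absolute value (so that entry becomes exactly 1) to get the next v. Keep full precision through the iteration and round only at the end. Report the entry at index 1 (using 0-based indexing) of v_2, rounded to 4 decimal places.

Lv0 = (23.00000, 19.00000, 10.00000); divide by 23.00000 → v1 = (1.00000, 0.82609, 0.43478)
Lv1 = (5.56522, 9.56522, 4.08696); divide by 9.56522 → v2 = (0.58182, 1.00000, 0.42727)
Requested entry of v2: 220/220 = 1.0000

1.0000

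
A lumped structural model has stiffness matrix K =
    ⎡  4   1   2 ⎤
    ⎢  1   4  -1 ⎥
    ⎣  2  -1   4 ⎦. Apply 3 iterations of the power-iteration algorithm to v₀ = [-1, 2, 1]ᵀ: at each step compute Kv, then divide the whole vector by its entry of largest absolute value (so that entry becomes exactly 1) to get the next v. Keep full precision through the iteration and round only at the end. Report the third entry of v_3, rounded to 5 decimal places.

Kv0 = (0.000000, 6.000000, 0.000000); divide by 6.000000 → v1 = (0.000000, 1.000000, 0.000000)
Kv1 = (1.000000, 4.000000, -1.000000); divide by 4.000000 → v2 = (0.250000, 1.000000, -0.250000)
Kv2 = (1.500000, 4.500000, -1.500000); divide by 4.500000 → v3 = (0.333333, 1.000000, -0.333333)
Requested entry of v3: -36/108 = -0.33333

-0.33333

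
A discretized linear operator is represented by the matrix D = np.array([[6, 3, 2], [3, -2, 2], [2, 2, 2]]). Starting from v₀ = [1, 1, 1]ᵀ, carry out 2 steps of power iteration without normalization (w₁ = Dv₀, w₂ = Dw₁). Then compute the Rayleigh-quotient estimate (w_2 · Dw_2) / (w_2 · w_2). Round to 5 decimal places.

8.05332

w1 = Dv₀ = (6·1 + 3·1 + 2·1; 3·1 + (-2)·1 + 2·1; 2·1 + 2·1 + 2·1) = (11, 3, 6)
w2 = Dw1 = (6·11 + 3·3 + 2·6; 3·11 + (-2)·3 + 2·6; 2·11 + 2·3 + 2·6) = (87, 39, 40)
Dw2 = (719, 263, 332)
w2·Dw2 = 87·719 + 39·263 + 40·332 = 86090; w2·w2 = 87·87 + 39·39 + 40·40 = 10690
λ ≈ 86090/10690 = 8.05332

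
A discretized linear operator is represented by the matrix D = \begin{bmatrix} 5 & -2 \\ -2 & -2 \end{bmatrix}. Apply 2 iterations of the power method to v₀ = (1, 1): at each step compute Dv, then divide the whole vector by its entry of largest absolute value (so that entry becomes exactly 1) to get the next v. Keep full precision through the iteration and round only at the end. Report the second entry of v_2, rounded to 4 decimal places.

Dv0 = (3.00000, -4.00000); divide by -4.00000 → v1 = (-0.75000, 1.00000)
Dv1 = (-5.75000, -0.50000); divide by -5.75000 → v2 = (1.00000, 0.08696)
Requested entry of v2: 2/23 = 0.0870

0.0870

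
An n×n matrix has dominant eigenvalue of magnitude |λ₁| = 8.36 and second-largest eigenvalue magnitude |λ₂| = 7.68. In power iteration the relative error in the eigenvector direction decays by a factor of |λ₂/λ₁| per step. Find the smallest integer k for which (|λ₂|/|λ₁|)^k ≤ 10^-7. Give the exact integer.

|λ₂/λ₁| = 7.68/8.36 = 0.91866
Need k ≥ ln(10^-7) / ln(0.91866) = -16.1181 / -0.0848 ≈ 189.985
Smallest integer k satisfying the bound: 190

190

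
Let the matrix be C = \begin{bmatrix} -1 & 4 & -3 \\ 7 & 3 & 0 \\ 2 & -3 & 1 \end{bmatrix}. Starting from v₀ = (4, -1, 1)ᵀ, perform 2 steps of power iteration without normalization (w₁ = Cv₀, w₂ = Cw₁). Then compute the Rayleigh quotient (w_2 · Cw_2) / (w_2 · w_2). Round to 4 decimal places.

w1 = Cv₀ = ((-1)·4 + 4·(-1) + (-3)·1; 7·4 + 3·(-1) + 0·1; 2·4 + (-3)·(-1) + 1·1) = (-11, 25, 12)
w2 = Cw1 = ((-1)·(-11) + 4·25 + (-3)·12; 7·(-11) + 3·25 + 0·12; 2·(-11) + (-3)·25 + 1·12) = (75, -2, -85)
Cw2 = (172, 519, 71)
w2·Cw2 = 75·172 + (-2)·519 + (-85)·71 = 5827; w2·w2 = 75·75 + (-2)·(-2) + (-85)·(-85) = 12854
λ ≈ 5827/12854 = 0.4533

0.4533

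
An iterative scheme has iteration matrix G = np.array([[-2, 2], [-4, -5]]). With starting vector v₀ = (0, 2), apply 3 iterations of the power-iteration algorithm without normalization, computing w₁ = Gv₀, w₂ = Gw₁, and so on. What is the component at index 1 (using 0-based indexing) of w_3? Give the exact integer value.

-58

w1 = Gv₀ = (4, -10)
w2 = Gw1 = (-28, 34)
w3 = Gw2 = (124, -58)
The requested component of w3 is -58.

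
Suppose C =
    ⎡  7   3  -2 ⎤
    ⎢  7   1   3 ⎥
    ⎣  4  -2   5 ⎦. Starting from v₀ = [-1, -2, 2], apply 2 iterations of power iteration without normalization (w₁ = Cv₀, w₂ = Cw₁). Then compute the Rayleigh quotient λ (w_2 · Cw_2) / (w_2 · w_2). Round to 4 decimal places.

w1 = Cv₀ = (-17, -3, 10)
w2 = Cw1 = (-148, -92, -12)
Cw2 = (-1288, -1164, -468)
w2·Cw2 = (-148)·(-1288) + (-92)·(-1164) + (-12)·(-468) = 303328; w2·w2 = (-148)·(-148) + (-92)·(-92) + (-12)·(-12) = 30512
λ ≈ 303328/30512 = 9.9413

λ ≈ 9.9413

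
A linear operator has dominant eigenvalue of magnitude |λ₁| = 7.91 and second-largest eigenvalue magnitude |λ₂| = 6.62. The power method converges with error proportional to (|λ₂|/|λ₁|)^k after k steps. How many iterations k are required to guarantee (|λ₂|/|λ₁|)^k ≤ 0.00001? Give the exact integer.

|λ₂/λ₁| = 6.62/7.91 = 0.83692
Need k ≥ ln(0.00001) / ln(0.83692) = -11.5129 / -0.1780 ≈ 64.668
Smallest integer k satisfying the bound: 65

65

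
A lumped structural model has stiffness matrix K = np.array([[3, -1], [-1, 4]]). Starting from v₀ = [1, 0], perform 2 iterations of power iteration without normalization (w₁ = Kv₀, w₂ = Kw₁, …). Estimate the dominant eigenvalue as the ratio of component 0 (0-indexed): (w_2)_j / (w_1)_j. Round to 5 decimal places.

w1 = Kv₀ = (3, -1)
w2 = Kw1 = (10, -7)
Ratio at component: 10 / 3 = 3.33333

λ ≈ 3.33333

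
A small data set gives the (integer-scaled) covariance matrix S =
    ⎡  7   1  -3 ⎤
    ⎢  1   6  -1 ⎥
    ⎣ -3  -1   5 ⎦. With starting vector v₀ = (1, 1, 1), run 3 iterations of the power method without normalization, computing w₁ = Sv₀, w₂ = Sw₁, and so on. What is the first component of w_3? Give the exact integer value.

w1 = Sv₀ = (5, 6, 1)
w2 = Sw1 = (38, 40, -16)
w3 = Sw2 = (354, 294, -234)
The requested component of w3 is 354.

354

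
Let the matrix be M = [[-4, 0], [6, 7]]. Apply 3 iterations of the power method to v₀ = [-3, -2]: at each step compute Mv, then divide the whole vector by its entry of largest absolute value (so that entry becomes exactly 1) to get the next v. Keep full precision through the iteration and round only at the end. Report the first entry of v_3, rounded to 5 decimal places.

Mv0 = (12.000000, -32.000000); divide by -32.000000 → v1 = (-0.375000, 1.000000)
Mv1 = (1.500000, 4.750000); divide by 4.750000 → v2 = (0.315789, 1.000000)
Mv2 = (-1.263158, 8.894737); divide by 8.894737 → v3 = (-0.142012, 1.000000)
Requested entry of v3: 192/-1352 = -0.14201

-0.14201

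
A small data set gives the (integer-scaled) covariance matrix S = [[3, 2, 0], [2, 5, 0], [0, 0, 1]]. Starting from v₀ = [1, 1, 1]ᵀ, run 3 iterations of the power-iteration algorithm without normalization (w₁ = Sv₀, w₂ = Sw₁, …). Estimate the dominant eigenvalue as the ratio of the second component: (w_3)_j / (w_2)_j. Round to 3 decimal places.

w1 = Sv₀ = (3·1 + 2·1 + 0·1; 2·1 + 5·1 + 0·1; 0·1 + 0·1 + 1·1) = (5, 7, 1)
w2 = Sw1 = (3·5 + 2·7 + 0·1; 2·5 + 5·7 + 0·1; 0·5 + 0·7 + 1·1) = (29, 45, 1)
w3 = Sw2 = (177, 283, 1)
Ratio at component: 283 / 45 = 6.289

6.289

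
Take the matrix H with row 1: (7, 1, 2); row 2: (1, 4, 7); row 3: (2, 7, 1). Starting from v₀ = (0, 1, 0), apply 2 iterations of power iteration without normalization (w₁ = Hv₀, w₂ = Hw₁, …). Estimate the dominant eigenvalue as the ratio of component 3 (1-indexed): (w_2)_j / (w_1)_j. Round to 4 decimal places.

w1 = Hv₀ = (1, 4, 7)
w2 = Hw1 = (25, 66, 37)
Ratio at component: 37 / 7 = 5.2857

λ ≈ 5.2857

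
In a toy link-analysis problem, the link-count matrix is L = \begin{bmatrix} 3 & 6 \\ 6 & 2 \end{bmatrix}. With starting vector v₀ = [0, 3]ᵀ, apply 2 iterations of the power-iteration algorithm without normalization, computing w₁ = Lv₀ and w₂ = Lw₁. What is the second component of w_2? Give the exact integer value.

120

w1 = Lv₀ = (3·0 + 6·3; 6·0 + 2·3) = (18, 6)
w2 = Lw1 = (3·18 + 6·6; 6·18 + 2·6) = (90, 120)
The requested component of w2 is 120.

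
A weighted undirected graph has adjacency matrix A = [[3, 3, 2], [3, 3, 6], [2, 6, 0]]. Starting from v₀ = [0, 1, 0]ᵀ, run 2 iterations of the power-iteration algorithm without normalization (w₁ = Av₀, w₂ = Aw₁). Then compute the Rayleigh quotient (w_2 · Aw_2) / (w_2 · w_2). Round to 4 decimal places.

9.0164

w1 = Av₀ = (3, 3, 6)
w2 = Aw1 = (30, 54, 24)
Aw2 = (300, 396, 384)
w2·Aw2 = 30·300 + 54·396 + 24·384 = 39600; w2·w2 = 30·30 + 54·54 + 24·24 = 4392
λ ≈ 39600/4392 = 9.0164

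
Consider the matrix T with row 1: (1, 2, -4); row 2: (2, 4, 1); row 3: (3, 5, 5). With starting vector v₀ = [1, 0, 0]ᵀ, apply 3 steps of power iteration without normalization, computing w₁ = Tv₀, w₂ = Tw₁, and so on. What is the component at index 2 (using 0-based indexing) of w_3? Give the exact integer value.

w1 = Tv₀ = (1·1 + 2·0 + (-4)·0; 2·1 + 4·0 + 1·0; 3·1 + 5·0 + 5·0) = (1, 2, 3)
w2 = Tw1 = (1·1 + 2·2 + (-4)·3; 2·1 + 4·2 + 1·3; 3·1 + 5·2 + 5·3) = (-7, 13, 28)
w3 = Tw2 = (-93, 66, 184)
The requested component of w3 is 184.

184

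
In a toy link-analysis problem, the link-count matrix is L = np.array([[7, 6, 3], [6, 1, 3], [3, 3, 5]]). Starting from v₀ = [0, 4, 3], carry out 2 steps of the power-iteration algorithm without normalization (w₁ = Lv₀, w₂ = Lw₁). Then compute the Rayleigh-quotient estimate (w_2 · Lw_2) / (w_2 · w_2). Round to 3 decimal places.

12.845

w1 = Lv₀ = (7·0 + 6·4 + 3·3; 6·0 + 1·4 + 3·3; 3·0 + 3·4 + 5·3) = (33, 13, 27)
w2 = Lw1 = (7·33 + 6·13 + 3·27; 6·33 + 1·13 + 3·27; 3·33 + 3·13 + 5·27) = (390, 292, 273)
Lw2 = (5301, 3451, 3411)
w2·Lw2 = 390·5301 + 292·3451 + 273·3411 = 4006285; w2·w2 = 390·390 + 292·292 + 273·273 = 311893
λ ≈ 4006285/311893 = 12.845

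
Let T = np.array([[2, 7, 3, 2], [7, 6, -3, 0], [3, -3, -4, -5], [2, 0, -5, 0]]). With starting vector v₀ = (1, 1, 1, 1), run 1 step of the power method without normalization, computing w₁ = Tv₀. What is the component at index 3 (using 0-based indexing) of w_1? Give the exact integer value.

-3

w1 = Tv₀ = (2·1 + 7·1 + 3·1 + 2·1; 7·1 + 6·1 + (-3)·1 + 0·1; 3·1 + (-3)·1 + (-4)·1 + (-5)·1; 2·1 + 0·1 + (-5)·1 + 0·1) = (14, 10, -9, -3)
The requested component of w1 is -3.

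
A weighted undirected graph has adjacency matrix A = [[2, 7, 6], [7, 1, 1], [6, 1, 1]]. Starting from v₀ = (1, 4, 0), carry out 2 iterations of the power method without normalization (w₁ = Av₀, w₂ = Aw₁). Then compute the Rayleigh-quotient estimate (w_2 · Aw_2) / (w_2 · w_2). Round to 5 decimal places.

w1 = Av₀ = (30, 11, 10)
w2 = Aw1 = (197, 231, 201)
Aw2 = (3217, 1811, 1614)
w2·Aw2 = 197·3217 + 231·1811 + 201·1614 = 1376504; w2·w2 = 197·197 + 231·231 + 201·201 = 132571
λ ≈ 1376504/132571 = 10.38315

λ ≈ 10.38315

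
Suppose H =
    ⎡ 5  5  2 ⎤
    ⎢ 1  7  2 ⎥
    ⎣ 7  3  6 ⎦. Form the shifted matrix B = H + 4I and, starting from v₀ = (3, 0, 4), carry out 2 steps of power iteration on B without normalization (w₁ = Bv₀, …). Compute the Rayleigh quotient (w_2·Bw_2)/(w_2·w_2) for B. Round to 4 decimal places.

μ ≈ 15.2553

B = H + 4I has rows (9, 5, 2); (1, 11, 2); (7, 3, 10)
w1 = Bv₀ = (9·3 + 5·0 + 2·4; 1·3 + 11·0 + 2·4; 7·3 + 3·0 + 10·4) = (35, 11, 61)
w2 = Bw1 = (9·35 + 5·11 + 2·61; 1·35 + 11·11 + 2·61; 7·35 + 3·11 + 10·61) = (492, 278, 888)
Bw2 = (7594, 5326, 13158)
w2·Bw2 = 16901180; w2·w2 = 1107892; μ ≈ 16901180/1107892 = 15.2553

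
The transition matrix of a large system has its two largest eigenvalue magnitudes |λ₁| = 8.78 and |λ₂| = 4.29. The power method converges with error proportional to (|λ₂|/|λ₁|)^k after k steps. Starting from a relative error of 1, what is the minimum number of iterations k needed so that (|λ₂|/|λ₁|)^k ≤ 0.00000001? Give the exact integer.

26

|λ₂/λ₁| = 4.29/8.78 = 0.48861
Need k ≥ ln(0.00000001) / ln(0.48861) = -18.4207 / -0.7162 ≈ 25.720
Smallest integer k satisfying the bound: 26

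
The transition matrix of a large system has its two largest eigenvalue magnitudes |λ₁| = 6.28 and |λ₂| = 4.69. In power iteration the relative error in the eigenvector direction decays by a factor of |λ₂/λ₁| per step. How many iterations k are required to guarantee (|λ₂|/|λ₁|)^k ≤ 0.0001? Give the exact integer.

|λ₂/λ₁| = 4.69/6.28 = 0.74682
Need k ≥ ln(0.0001) / ln(0.74682) = -9.2103 / -0.2919 ≈ 31.549
Smallest integer k satisfying the bound: 32

32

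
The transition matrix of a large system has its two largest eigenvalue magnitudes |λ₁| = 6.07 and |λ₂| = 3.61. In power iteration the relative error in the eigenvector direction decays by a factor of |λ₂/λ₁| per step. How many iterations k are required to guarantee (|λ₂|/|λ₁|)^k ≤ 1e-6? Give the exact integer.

27

|λ₂/λ₁| = 3.61/6.07 = 0.59473
Need k ≥ ln(1e-6) / ln(0.59473) = -13.8155 / -0.5197 ≈ 26.586
Smallest integer k satisfying the bound: 27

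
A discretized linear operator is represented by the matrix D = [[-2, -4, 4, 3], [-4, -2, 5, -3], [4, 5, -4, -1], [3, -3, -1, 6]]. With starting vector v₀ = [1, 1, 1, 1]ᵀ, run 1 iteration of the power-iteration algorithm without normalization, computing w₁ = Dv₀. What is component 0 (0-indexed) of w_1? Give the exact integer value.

1

w1 = Dv₀ = (1, -4, 4, 5)
The requested component of w1 is 1.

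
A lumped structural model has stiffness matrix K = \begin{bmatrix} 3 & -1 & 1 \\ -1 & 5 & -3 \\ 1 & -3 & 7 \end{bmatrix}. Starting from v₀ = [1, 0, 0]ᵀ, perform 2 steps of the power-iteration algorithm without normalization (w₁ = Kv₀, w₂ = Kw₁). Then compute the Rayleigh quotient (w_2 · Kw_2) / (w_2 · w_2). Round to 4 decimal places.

w1 = Kv₀ = (3·1 + (-1)·0 + 1·0; (-1)·1 + 5·0 + (-3)·0; 1·1 + (-3)·0 + 7·0) = (3, -1, 1)
w2 = Kw1 = (3·3 + (-1)·(-1) + 1·1; (-1)·3 + 5·(-1) + (-3)·1; 1·3 + (-3)·(-1) + 7·1) = (11, -11, 13)
Kw2 = (57, -105, 135)
w2·Kw2 = 11·57 + (-11)·(-105) + 13·135 = 3537; w2·w2 = 11·11 + (-11)·(-11) + 13·13 = 411
λ ≈ 3537/411 = 8.6058

8.6058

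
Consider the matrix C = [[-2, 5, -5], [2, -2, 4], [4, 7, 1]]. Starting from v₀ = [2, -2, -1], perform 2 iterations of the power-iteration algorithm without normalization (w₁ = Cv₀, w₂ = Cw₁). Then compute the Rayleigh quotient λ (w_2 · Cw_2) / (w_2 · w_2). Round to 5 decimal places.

-3.99693

w1 = Cv₀ = (-9, 4, -7)
w2 = Cw1 = (73, -54, -15)
Cw2 = (-341, 194, -101)
w2·Cw2 = 73·(-341) + (-54)·194 + (-15)·(-101) = -33854; w2·w2 = 73·73 + (-54)·(-54) + (-15)·(-15) = 8470
λ ≈ -33854/8470 = -3.99693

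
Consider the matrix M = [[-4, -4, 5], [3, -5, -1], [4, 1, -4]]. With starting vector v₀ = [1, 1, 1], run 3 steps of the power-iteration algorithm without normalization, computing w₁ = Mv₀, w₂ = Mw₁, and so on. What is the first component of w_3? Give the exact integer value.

w1 = Mv₀ = ((-4)·1 + (-4)·1 + 5·1; 3·1 + (-5)·1 + (-1)·1; 4·1 + 1·1 + (-4)·1) = (-3, -3, 1)
w2 = Mw1 = ((-4)·(-3) + (-4)·(-3) + 5·1; 3·(-3) + (-5)·(-3) + (-1)·1; 4·(-3) + 1·(-3) + (-4)·1) = (29, 5, -19)
w3 = Mw2 = (-231, 81, 197)
The requested component of w3 is -231.

-231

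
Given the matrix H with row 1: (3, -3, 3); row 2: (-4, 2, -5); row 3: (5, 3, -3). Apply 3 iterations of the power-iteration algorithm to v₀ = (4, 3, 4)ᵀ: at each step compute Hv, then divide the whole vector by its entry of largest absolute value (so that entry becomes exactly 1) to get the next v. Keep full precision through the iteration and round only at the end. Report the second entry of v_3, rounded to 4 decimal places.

Hv0 = (15.00000, -30.00000, 17.00000); divide by -30.00000 → v1 = (-0.50000, 1.00000, -0.56667)
Hv1 = (-6.20000, 6.83333, 2.20000); divide by 6.83333 → v2 = (-0.90732, 1.00000, 0.32195)
Hv2 = (-4.75610, 4.01951, -2.50244); divide by -4.75610 → v3 = (1.00000, -0.84513, 0.52615)
Requested entry of v3: -824/975 = -0.8451

-0.8451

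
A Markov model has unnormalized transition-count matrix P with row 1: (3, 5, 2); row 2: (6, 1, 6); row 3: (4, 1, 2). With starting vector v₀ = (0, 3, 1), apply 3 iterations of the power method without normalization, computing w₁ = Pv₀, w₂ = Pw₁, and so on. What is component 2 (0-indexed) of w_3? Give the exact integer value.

739

w1 = Pv₀ = (3·0 + 5·3 + 2·1; 6·0 + 1·3 + 6·1; 4·0 + 1·3 + 2·1) = (17, 9, 5)
w2 = Pw1 = (3·17 + 5·9 + 2·5; 6·17 + 1·9 + 6·5; 4·17 + 1·9 + 2·5) = (106, 141, 87)
w3 = Pw2 = (1197, 1299, 739)
The requested component of w3 is 739.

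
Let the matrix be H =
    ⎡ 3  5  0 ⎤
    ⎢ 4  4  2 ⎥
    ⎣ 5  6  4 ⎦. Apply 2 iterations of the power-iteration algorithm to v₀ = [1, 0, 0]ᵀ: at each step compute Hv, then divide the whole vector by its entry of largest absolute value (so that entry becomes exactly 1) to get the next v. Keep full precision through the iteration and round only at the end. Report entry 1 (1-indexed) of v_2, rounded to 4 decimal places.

Hv0 = (3.00000, 4.00000, 5.00000); divide by 5.00000 → v1 = (0.60000, 0.80000, 1.00000)
Hv1 = (5.80000, 7.60000, 11.80000); divide by 11.80000 → v2 = (0.49153, 0.64407, 1.00000)
Requested entry of v2: 29/59 = 0.4915

0.4915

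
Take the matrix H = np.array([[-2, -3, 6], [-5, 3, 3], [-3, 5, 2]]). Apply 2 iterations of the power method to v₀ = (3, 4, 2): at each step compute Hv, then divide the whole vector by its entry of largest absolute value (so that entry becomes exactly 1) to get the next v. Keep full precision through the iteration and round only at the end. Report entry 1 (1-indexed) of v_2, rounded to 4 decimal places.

1.0000

Hv0 = (-6.00000, 3.00000, 15.00000); divide by 15.00000 → v1 = (-0.40000, 0.20000, 1.00000)
Hv1 = (6.20000, 5.60000, 4.20000); divide by 6.20000 → v2 = (1.00000, 0.90323, 0.67742)
Requested entry of v2: 93/93 = 1.0000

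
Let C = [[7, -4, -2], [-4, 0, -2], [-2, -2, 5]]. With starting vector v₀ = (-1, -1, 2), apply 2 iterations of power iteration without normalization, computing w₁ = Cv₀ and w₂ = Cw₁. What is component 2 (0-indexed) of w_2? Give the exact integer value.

w1 = Cv₀ = (-7, 0, 14)
w2 = Cw1 = (-77, 0, 84)
The requested component of w2 is 84.

84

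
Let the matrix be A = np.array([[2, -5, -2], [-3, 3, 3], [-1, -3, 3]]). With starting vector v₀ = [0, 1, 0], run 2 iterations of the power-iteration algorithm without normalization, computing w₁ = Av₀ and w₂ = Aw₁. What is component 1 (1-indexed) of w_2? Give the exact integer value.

-19

w1 = Av₀ = (-5, 3, -3)
w2 = Aw1 = (-19, 15, -13)
The requested component of w2 is -19.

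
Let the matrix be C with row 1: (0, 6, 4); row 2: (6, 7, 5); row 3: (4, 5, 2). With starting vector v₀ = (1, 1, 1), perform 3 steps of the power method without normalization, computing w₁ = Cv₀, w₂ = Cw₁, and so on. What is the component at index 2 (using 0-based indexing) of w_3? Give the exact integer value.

2117

w1 = Cv₀ = (0·1 + 6·1 + 4·1; 6·1 + 7·1 + 5·1; 4·1 + 5·1 + 2·1) = (10, 18, 11)
w2 = Cw1 = (0·10 + 6·18 + 4·11; 6·10 + 7·18 + 5·11; 4·10 + 5·18 + 2·11) = (152, 241, 152)
w3 = Cw2 = (2054, 3359, 2117)
The requested component of w3 is 2117.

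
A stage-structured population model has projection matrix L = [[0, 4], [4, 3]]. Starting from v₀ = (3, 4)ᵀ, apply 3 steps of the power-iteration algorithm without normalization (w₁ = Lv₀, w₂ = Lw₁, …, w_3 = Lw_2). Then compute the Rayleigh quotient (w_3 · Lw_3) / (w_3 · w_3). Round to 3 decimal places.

λ ≈ 5.772

w1 = Lv₀ = (0·3 + 4·4; 4·3 + 3·4) = (16, 24)
w2 = Lw1 = (0·16 + 4·24; 4·16 + 3·24) = (96, 136)
w3 = Lw2 = (544, 792)
Lw3 = (3168, 4552)
w3·Lw3 = 544·3168 + 792·4552 = 5328576; w3·w3 = 544·544 + 792·792 = 923200
λ ≈ 5328576/923200 = 5.772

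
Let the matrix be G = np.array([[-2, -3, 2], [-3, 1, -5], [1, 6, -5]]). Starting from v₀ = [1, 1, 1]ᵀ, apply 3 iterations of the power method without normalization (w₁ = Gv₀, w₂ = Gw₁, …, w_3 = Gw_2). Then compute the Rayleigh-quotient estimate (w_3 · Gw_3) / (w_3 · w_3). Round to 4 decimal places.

-2.2022

w1 = Gv₀ = ((-2)·1 + (-3)·1 + 2·1; (-3)·1 + 1·1 + (-5)·1; 1·1 + 6·1 + (-5)·1) = (-3, -7, 2)
w2 = Gw1 = ((-2)·(-3) + (-3)·(-7) + 2·2; (-3)·(-3) + 1·(-7) + (-5)·2; 1·(-3) + 6·(-7) + (-5)·2) = (31, -8, -55)
w3 = Gw2 = (-148, 174, 258)
Gw3 = (290, -672, -394)
w3·Gw3 = (-148)·290 + 174·(-672) + 258·(-394) = -261500; w3·w3 = (-148)·(-148) + 174·174 + 258·258 = 118744
λ ≈ -261500/118744 = -2.2022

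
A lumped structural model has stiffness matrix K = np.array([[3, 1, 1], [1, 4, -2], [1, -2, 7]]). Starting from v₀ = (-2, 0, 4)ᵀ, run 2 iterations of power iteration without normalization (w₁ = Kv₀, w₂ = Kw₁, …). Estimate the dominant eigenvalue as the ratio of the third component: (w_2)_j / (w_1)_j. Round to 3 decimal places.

w1 = Kv₀ = (-2, -10, 26)
w2 = Kw1 = (10, -94, 200)
Ratio at component: 200 / 26 = 7.692

7.692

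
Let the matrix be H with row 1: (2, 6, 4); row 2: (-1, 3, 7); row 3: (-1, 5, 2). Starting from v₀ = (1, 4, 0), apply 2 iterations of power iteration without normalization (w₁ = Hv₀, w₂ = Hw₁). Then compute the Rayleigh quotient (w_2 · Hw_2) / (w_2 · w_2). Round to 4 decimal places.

w1 = Hv₀ = (26, 11, 19)
w2 = Hw1 = (194, 140, 67)
Hw2 = (1496, 695, 640)
w2·Hw2 = 194·1496 + 140·695 + 67·640 = 430404; w2·w2 = 194·194 + 140·140 + 67·67 = 61725
λ ≈ 430404/61725 = 6.9729

λ ≈ 6.9729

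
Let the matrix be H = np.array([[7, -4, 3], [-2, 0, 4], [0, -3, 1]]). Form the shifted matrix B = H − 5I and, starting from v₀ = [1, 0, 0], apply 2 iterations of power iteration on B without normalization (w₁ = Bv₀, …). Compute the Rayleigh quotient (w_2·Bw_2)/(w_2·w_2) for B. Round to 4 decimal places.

B = H − 5I has rows (2, -4, 3); (-2, -5, 4); (0, -3, -4)
w1 = Bv₀ = (2, -2, 0)
w2 = Bw1 = (12, 6, 6)
Bw2 = (18, -30, -42)
w2·Bw2 = -216; w2·w2 = 216; μ ≈ -216/216 = -1.0000

-1.0000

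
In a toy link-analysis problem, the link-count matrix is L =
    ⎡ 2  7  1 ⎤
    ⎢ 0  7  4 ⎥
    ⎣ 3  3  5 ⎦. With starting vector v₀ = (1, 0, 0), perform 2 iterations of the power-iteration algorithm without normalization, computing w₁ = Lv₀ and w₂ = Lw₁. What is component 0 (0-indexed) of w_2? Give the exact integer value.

7

w1 = Lv₀ = (2·1 + 7·0 + 1·0; 0·1 + 7·0 + 4·0; 3·1 + 3·0 + 5·0) = (2, 0, 3)
w2 = Lw1 = (2·2 + 7·0 + 1·3; 0·2 + 7·0 + 4·3; 3·2 + 3·0 + 5·3) = (7, 12, 21)
The requested component of w2 is 7.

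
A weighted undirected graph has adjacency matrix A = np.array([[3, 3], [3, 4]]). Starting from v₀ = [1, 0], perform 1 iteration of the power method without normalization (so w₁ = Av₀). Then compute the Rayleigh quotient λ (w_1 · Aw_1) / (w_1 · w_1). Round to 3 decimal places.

λ ≈ 6.500

w1 = Av₀ = (3·1 + 3·0; 3·1 + 4·0) = (3, 3)
Aw1 = (18, 21)
w1·Aw1 = 3·18 + 3·21 = 117; w1·w1 = 3·3 + 3·3 = 18
λ ≈ 117/18 = 6.500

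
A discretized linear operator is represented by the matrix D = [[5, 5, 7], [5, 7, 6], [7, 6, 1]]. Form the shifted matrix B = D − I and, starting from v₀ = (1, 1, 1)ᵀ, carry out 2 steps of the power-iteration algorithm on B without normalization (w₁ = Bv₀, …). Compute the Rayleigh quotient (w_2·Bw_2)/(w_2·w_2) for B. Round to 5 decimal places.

B = D − I has rows (4, 5, 7); (5, 6, 6); (7, 6, 0)
w1 = Bv₀ = (4·1 + 5·1 + 7·1; 5·1 + 6·1 + 6·1; 7·1 + 6·1 + 0·1) = (16, 17, 13)
w2 = Bw1 = (4·16 + 5·17 + 7·13; 5·16 + 6·17 + 6·13; 7·16 + 6·17 + 0·13) = (240, 260, 214)
Bw2 = (3758, 4044, 3240)
w2·Bw2 = 2646720; w2·w2 = 170996; μ ≈ 2646720/170996 = 15.47826

15.47826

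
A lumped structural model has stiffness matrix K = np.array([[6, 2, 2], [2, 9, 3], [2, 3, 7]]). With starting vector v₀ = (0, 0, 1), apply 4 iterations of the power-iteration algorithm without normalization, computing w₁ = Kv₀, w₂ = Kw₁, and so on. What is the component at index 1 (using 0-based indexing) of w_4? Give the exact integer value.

w1 = Kv₀ = (2, 3, 7)
w2 = Kw1 = (32, 52, 62)
w3 = Kw2 = (420, 718, 654)
w4 = Kw3 = (5264, 9264, 7572)
The requested component of w4 is 9264.

9264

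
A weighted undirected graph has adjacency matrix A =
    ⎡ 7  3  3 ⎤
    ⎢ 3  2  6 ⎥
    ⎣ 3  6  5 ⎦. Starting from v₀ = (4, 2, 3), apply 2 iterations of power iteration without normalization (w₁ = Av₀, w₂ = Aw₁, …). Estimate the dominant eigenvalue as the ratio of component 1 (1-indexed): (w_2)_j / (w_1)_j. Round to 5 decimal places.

w1 = Av₀ = (7·4 + 3·2 + 3·3; 3·4 + 2·2 + 6·3; 3·4 + 6·2 + 5·3) = (43, 34, 39)
w2 = Aw1 = (7·43 + 3·34 + 3·39; 3·43 + 2·34 + 6·39; 3·43 + 6·34 + 5·39) = (520, 431, 528)
Ratio at component: 520 / 43 = 12.09302

12.09302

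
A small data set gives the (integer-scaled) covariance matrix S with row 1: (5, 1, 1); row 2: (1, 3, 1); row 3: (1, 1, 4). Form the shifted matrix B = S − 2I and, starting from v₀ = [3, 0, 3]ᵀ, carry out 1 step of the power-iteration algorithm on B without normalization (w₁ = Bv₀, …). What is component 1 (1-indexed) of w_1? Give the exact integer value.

12

B = S − 2I has rows (3, 1, 1); (1, 1, 1); (1, 1, 2)
w1 = Bv₀ = (3·3 + 1·0 + 1·3; 1·3 + 1·0 + 1·3; 1·3 + 1·0 + 2·3) = (12, 6, 9)
Requested component of w1: 12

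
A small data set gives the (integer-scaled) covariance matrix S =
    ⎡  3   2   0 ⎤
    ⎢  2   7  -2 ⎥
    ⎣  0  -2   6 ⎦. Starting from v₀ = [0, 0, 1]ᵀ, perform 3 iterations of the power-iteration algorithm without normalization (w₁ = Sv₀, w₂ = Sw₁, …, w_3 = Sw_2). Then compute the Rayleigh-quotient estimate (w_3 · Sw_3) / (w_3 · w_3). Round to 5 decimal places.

λ ≈ 8.74308

w1 = Sv₀ = (3·0 + 2·0 + 0·1; 2·0 + 7·0 + (-2)·1; 0·0 + (-2)·0 + 6·1) = (0, -2, 6)
w2 = Sw1 = (3·0 + 2·(-2) + 0·6; 2·0 + 7·(-2) + (-2)·6; 0·0 + (-2)·(-2) + 6·6) = (-4, -26, 40)
w3 = Sw2 = (-64, -270, 292)
Sw3 = (-732, -2602, 2292)
w3·Sw3 = (-64)·(-732) + (-270)·(-2602) + 292·2292 = 1418652; w3·w3 = (-64)·(-64) + (-270)·(-270) + 292·292 = 162260
λ ≈ 1418652/162260 = 8.74308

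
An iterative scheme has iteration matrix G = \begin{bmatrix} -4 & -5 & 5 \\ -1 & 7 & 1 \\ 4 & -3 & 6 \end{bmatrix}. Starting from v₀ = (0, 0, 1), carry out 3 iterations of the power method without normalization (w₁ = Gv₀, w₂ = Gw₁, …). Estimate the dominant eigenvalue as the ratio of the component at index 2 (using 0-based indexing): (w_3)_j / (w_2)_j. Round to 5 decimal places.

w1 = Gv₀ = ((-4)·0 + (-5)·0 + 5·1; (-1)·0 + 7·0 + 1·1; 4·0 + (-3)·0 + 6·1) = (5, 1, 6)
w2 = Gw1 = ((-4)·5 + (-5)·1 + 5·6; (-1)·5 + 7·1 + 1·6; 4·5 + (-3)·1 + 6·6) = (5, 8, 53)
w3 = Gw2 = (205, 104, 314)
Ratio at component: 314 / 53 = 5.92453

λ ≈ 5.92453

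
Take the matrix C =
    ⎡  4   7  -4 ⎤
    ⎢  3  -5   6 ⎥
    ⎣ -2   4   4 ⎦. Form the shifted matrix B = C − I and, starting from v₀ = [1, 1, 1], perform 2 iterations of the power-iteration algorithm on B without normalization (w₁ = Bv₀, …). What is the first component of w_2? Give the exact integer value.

B = C − I has rows (3, 7, -4); (3, -6, 6); (-2, 4, 3)
w1 = Bv₀ = (3·1 + 7·1 + (-4)·1; 3·1 + (-6)·1 + 6·1; (-2)·1 + 4·1 + 3·1) = (6, 3, 5)
w2 = Bw1 = (3·6 + 7·3 + (-4)·5; 3·6 + (-6)·3 + 6·5; (-2)·6 + 4·3 + 3·5) = (19, 30, 15)
Requested component of w2: 19

19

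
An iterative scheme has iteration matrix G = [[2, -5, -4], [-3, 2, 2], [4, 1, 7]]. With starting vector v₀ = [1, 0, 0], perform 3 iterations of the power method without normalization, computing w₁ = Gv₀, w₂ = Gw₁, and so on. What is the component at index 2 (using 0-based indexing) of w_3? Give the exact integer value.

w1 = Gv₀ = (2·1 + (-5)·0 + (-4)·0; (-3)·1 + 2·0 + 2·0; 4·1 + 1·0 + 7·0) = (2, -3, 4)
w2 = Gw1 = (2·2 + (-5)·(-3) + (-4)·4; (-3)·2 + 2·(-3) + 2·4; 4·2 + 1·(-3) + 7·4) = (3, -4, 33)
w3 = Gw2 = (-106, 49, 239)
The requested component of w3 is 239.

239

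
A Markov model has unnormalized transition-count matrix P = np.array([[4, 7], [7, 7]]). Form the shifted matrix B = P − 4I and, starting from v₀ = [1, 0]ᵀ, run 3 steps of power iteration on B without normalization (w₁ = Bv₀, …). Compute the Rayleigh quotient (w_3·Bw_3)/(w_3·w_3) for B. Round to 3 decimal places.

B = P − 4I has rows (0, 7); (7, 3)
w1 = Bv₀ = (0·1 + 7·0; 7·1 + 3·0) = (0, 7)
w2 = Bw1 = (0·0 + 7·7; 7·0 + 3·7) = (49, 21)
w3 = Bw2 = (147, 406)
Bw3 = (2842, 2247)
w3·Bw3 = 1330056; w3·w3 = 186445; μ ≈ 1330056/186445 = 7.134

7.134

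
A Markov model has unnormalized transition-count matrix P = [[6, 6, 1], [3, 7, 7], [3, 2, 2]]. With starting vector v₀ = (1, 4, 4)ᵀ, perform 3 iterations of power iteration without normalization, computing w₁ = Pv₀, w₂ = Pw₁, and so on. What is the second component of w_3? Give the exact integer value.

w1 = Pv₀ = (34, 59, 19)
w2 = Pw1 = (577, 648, 258)
w3 = Pw2 = (7608, 8073, 3543)
The requested component of w3 is 8073.

8073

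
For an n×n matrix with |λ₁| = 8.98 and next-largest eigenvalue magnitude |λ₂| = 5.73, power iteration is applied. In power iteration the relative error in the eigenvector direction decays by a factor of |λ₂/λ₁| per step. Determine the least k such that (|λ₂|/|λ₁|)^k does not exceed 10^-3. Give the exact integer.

|λ₂/λ₁| = 5.73/8.98 = 0.63808
Need k ≥ ln(10^-3) / ln(0.63808) = -6.9078 / -0.4493 ≈ 15.375
Smallest integer k satisfying the bound: 16

16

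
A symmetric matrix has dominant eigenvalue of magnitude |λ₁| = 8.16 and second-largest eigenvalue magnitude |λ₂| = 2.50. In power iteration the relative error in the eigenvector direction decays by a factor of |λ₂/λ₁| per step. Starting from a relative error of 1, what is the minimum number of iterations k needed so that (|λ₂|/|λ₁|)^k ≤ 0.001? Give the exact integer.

6

|λ₂/λ₁| = 2.50/8.16 = 0.30637
Need k ≥ ln(0.001) / ln(0.30637) = -6.9078 / -1.1830 ≈ 5.839
Smallest integer k satisfying the bound: 6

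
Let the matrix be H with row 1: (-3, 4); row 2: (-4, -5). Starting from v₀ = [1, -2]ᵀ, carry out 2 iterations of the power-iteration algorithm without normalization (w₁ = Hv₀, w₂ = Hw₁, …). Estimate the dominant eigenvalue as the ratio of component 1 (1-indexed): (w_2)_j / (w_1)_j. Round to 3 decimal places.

λ ≈ -5.182

w1 = Hv₀ = ((-3)·1 + 4·(-2); (-4)·1 + (-5)·(-2)) = (-11, 6)
w2 = Hw1 = ((-3)·(-11) + 4·6; (-4)·(-11) + (-5)·6) = (57, 14)
Ratio at component: 57 / -11 = -5.182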